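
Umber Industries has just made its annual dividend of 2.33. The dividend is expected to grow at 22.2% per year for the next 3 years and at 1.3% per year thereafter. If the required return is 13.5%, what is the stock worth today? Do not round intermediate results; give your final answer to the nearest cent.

32.26

D_1 = 2.84726
D_2 = 3.47935
D_3 = 4.25177
Terminal value at year 3: TV = D_3×(1+g_2)/(r−g_2) = 4.30704/0.122 = 35.30361
P_0 = D_1/(1+r)^1 + D_2/(1+r)^2 + D_3/(1+r)^3 + TV/(1+r)^3
    = 2.50860 + 2.70089 + 2.90792 + 24.14524 = 32.26265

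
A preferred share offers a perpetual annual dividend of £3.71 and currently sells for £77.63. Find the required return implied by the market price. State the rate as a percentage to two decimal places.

4.78%

P = C/r ⇒ r = C/P = £3.71/£77.63 = 0.047791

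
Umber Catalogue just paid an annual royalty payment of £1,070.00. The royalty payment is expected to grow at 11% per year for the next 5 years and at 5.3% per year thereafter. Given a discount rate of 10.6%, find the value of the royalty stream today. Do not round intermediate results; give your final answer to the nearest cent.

D_1 = 1187.70000
D_2 = 1318.34700
D_3 = 1463.36517
D_4 = 1624.33534
D_5 = 1803.01223
Terminal value at year 5: TV = D_5×(1+g_2)/(r−g_2) = 1898.57187/0.053 = 35822.11083
P_0 = D_1/(1+r)^1 + D_2/(1+r)^2 + D_3/(1+r)^3 + D_4/(1+r)^4 + D_5/(1+r)^5 + TV/(1+r)^5
    = 1073.86980 + 1077.75360 + 1081.65144 + 1085.56338 + 1089.48947 + 21645.89455 = 27054.22224

£27054.22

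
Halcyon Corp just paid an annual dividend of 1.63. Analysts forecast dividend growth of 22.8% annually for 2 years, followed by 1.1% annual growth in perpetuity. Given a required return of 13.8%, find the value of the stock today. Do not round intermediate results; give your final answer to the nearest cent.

D_1 = 2.00164
D_2 = 2.45801
Terminal value at year 2: TV = D_2×(1+g_2)/(r−g_2) = 2.48505/0.127 = 19.56734
P_0 = D_1/(1+r)^1 + D_2/(1+r)^2 + TV/(1+r)^2
    = 1.75891 + 1.89802 + 15.10940 = 18.76633

18.77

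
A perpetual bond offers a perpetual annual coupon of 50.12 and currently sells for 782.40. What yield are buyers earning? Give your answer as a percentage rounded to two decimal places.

6.41%

P = C/r ⇒ r = C/P = 50.12/782.40 = 0.064059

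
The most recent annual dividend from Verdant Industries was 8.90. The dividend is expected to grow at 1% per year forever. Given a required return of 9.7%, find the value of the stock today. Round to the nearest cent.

D₁ = D₀ × (1 + g) = 8.90 × 1.01 = 8.9890
Growing perpetuity: P = D₁ / (r − g) = 8.9890 / (0.097 − 0.01) = 103.32

103.32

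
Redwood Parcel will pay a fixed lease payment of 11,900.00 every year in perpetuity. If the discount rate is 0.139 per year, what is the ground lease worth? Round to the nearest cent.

85611.51

Level perpetuity: PV = C / r = 11,900.00 / 0.139 = 85,611.51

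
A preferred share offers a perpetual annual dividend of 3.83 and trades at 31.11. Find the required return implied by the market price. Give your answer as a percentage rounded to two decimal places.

12.31%

P = C/r ⇒ r = C/P = 3.83/31.11 = 0.123112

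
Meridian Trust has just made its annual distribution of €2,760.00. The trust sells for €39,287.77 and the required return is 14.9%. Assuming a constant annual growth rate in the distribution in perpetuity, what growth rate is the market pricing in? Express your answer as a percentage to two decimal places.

7.36%

P = D₀(1+g)/(r−g) ⇒ P(r−g) = D₀(1+g) ⇒ g(P+D₀) = P·r − D₀
g = (P·r − D₀)/(P + D₀) = (€39,287.77×0.149 − €2,760.00) / (€39,287.77 + €2,760.00) = 0.073580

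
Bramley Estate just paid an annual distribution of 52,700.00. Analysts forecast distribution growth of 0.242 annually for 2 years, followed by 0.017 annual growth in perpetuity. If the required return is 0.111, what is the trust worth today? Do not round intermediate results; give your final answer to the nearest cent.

837330.20

D_1 = 65453.40000
D_2 = 81293.12280
Terminal value at year 2: TV = D_2×(1+g_2)/(r−g_2) = 82675.10589/0.094 = 879522.40306
P_0 = D_1/(1+r)^1 + D_2/(1+r)^2 + TV/(1+r)^2
    = 58913.95140 + 65860.60093 + 712555.65048 = 837330.20281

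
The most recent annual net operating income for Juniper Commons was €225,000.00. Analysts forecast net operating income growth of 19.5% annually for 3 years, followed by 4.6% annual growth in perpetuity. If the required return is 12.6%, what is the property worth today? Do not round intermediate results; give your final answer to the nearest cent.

€4277675.14

D_1 = 268875.00000
D_2 = 321305.62500
D_3 = 383960.22187
Terminal value at year 3: TV = D_3×(1+g_2)/(r−g_2) = 401622.39208/0.08 = 5020279.90102
P_0 = D_1/(1+r)^1 + D_2/(1+r)^2 + D_3/(1+r)^3 + TV/(1+r)^3
    = 238787.74423 + 253420.38575 + 268949.69891 + 3516517.31320 = 4277675.14208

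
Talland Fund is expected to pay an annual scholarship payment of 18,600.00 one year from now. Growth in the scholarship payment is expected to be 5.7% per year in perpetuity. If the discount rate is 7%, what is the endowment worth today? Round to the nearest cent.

Growing perpetuity: P = D₁ / (r − g) = 18,600.0000 / (0.07 − 0.057) = 1,430,769.23

1430769.23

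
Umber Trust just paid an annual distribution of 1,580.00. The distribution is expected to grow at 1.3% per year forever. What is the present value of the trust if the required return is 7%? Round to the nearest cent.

28079.65

D₁ = D₀ × (1 + g) = 1,580.00 × 1.013 = 1,600.5400
Growing perpetuity: P = D₁ / (r − g) = 1,600.5400 / (0.07 − 0.013) = 28,079.65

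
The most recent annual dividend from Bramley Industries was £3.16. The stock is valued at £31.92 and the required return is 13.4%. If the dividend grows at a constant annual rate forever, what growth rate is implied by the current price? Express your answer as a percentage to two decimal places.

P = D₀(1+g)/(r−g) ⇒ P(r−g) = D₀(1+g) ⇒ g(P+D₀) = P·r − D₀
g = (P·r − D₀)/(P + D₀) = (£31.92×0.134 − £3.16) / (£31.92 + £3.16) = 0.031849

3.18%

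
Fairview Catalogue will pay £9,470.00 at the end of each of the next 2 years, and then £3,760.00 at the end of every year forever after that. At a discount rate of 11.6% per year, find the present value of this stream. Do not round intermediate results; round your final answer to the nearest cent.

PV of 2-year annuity: £9,470.00 × [1 − (1+0.116)^−2] / 0.116 = 16089.30384
Perpetuity value at year 2: £3,760.00 / 0.116 = 32413.79310
PV of perpetuity: 32413.79310 / (1+0.116)^2 = 26025.64290
Total PV = 16089.30384 + 26025.64290 = 42114.94674

£42114.95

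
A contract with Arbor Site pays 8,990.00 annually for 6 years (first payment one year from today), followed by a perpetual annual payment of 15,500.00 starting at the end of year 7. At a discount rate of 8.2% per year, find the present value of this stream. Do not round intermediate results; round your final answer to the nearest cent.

PV of 6-year annuity: 8,990.00 × [1 − (1+0.082)^−6] / 0.082 = 41308.73189
Perpetuity value at year 6: 15,500.00 / 0.082 = 189024.39024
PV of perpetuity: 189024.39024 / (1+0.082)^6 = 117802.43871
Total PV = 41308.73189 + 117802.43871 = 159111.17060

159111.17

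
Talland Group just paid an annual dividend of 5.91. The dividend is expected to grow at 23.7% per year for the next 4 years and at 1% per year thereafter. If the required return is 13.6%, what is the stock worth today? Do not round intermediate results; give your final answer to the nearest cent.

D_1 = 7.31067
D_2 = 9.04330
D_3 = 11.18656
D_4 = 13.83778
Terminal value at year 4: TV = D_4×(1+g_2)/(r−g_2) = 13.97615/0.126 = 110.92185
P_0 = D_1/(1+r)^1 + D_2/(1+r)^2 + D_3/(1+r)^3 + D_4/(1+r)^4 + TV/(1+r)^4
    = 6.43545 + 7.00761 + 7.63065 + 8.30908 + 66.60453 = 95.98733

95.99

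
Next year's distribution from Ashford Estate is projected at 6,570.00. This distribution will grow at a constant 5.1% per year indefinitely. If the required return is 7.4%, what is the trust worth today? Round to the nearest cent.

285652.17

Growing perpetuity: P = D₁ / (r − g) = 6,570.0000 / (0.074 − 0.051) = 285,652.17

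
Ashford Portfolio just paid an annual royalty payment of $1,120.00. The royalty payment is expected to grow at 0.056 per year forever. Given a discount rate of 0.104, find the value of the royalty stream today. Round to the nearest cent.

D₁ = D₀ × (1 + g) = $1,120.00 × 1.056 = $1,182.7200
Growing perpetuity: P = D₁ / (r − g) = $1,182.7200 / (0.104 − 0.056) = $24,640.00

$24640.00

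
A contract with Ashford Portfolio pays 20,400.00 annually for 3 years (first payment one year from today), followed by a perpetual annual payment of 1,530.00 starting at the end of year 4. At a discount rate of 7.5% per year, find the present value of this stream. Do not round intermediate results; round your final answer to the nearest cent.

69471.92

PV of 3-year annuity: 20,400.00 × [1 − (1+0.075)^−3] / 0.075 = 53050.72509
Perpetuity value at year 3: 1,530.00 / 0.075 = 20400.00000
PV of perpetuity: 20400.00000 / (1+0.075)^3 = 16421.19562
Total PV = 53050.72509 + 16421.19562 = 69471.92071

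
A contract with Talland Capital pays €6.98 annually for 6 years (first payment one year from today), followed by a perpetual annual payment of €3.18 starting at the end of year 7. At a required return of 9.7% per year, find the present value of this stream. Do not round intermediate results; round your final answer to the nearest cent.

PV of 6-year annuity: €6.98 × [1 − (1+0.097)^−6] / 0.097 = 30.66885
Perpetuity value at year 6: €3.18 / 0.097 = 32.78351
PV of perpetuity: 32.78351 / (1+0.097)^6 = 18.81116
Total PV = 30.66885 + 18.81116 = 49.48002

€49.48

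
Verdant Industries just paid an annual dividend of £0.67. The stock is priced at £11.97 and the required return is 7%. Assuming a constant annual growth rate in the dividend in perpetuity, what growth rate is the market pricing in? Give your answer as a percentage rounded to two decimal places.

1.33%

P = D₀(1+g)/(r−g) ⇒ P(r−g) = D₀(1+g) ⇒ g(P+D₀) = P·r − D₀
g = (P·r − D₀)/(P + D₀) = (£11.97×0.07 − £0.67) / (£11.97 + £0.67) = 0.013283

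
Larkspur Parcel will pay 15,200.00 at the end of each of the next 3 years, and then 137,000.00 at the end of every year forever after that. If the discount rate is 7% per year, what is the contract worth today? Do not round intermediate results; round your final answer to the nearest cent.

1637501.16

PV of 3-year annuity: 15,200.00 × [1 − (1+0.07)^−3] / 0.07 = 39889.60388
Perpetuity value at year 3: 137,000.00 / 0.07 = 1957142.85714
PV of perpetuity: 1957142.85714 / (1+0.07)^3 = 1597611.55906
Total PV = 39889.60388 + 1597611.55906 = 1637501.16293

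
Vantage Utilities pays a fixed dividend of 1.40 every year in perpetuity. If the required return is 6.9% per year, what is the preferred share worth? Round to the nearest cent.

20.29

Level perpetuity: PV = C / r = 1.40 / 0.069 = 20.29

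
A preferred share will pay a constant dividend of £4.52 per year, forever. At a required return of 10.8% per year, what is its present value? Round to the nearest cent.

£41.85

Level perpetuity: PV = C / r = £4.52 / 0.108 = £41.85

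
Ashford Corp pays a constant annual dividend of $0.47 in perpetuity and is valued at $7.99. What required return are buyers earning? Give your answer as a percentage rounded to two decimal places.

P = C/r ⇒ r = C/P = $0.47/$7.99 = 0.058824

5.88%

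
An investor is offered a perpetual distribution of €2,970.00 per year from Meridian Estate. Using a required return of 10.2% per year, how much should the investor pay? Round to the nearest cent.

€29117.65

Level perpetuity: PV = C / r = €2,970.00 / 0.102 = €29,117.65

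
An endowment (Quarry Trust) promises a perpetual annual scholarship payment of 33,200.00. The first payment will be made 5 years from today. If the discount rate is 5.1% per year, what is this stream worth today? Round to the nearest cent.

533527.79

Value at end of year 4: C / r = 33,200.00 / 0.051 = 650,980.3922
Discount to today: PV = 650,980.3922 / (1 + 0.051)^4 = 650,980.3922 / 1.220143 = 533,527.79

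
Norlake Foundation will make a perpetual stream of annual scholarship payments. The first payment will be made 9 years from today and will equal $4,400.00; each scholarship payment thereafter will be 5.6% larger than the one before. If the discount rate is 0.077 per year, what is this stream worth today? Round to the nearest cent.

$115746.47

Value at end of year 8: C₁ / (r − g) = $4,400.00 / (0.077 − 0.056) = $209,523.8095
Discount to today: PV = $209,523.8095 / (1 + 0.077)^8 = $209,523.8095 / 1.810196 = $115,746.47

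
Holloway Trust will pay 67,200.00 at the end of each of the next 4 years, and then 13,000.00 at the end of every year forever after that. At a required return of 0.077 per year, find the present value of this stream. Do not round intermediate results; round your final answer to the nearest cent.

PV of 4-year annuity: 67,200.00 × [1 − (1+0.077)^−4] / 0.077 = 224069.33843
Perpetuity value at year 4: 13,000.00 / 0.077 = 168831.16883
PV of perpetuity: 168831.16883 / (1+0.077)^4 = 125484.42181
Total PV = 224069.33843 + 125484.42181 = 349553.76024

349553.76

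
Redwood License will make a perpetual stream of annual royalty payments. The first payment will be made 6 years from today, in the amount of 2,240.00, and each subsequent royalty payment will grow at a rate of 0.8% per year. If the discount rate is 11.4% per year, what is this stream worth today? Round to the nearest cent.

Value at end of year 5: C₁ / (r − g) = 2,240.00 / (0.114 − 0.008) = 21,132.0755
Discount to today: PV = 21,132.0755 / (1 + 0.114)^5 = 21,132.0755 / 1.715639 = 12,317.32

12317.32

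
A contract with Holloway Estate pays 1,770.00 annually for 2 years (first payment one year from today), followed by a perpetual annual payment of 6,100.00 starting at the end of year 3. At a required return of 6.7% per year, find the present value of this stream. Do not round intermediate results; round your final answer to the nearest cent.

PV of 2-year annuity: 1,770.00 × [1 − (1+0.067)^−2] / 0.067 = 3213.54884
Perpetuity value at year 2: 6,100.00 / 0.067 = 91044.77612
PV of perpetuity: 91044.77612 / (1+0.067)^2 = 79969.83381
Total PV = 3213.54884 + 79969.83381 = 83183.38264

83183.38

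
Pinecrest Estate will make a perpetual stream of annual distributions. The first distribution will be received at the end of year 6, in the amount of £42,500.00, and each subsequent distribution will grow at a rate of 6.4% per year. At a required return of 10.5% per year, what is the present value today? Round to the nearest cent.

£629207.20

Value at end of year 5: C₁ / (r − g) = £42,500.00 / (0.105 − 0.064) = £1,036,585.3659
Discount to today: PV = £1,036,585.3659 / (1 + 0.105)^5 = £1,036,585.3659 / 1.647447 = £629,207.20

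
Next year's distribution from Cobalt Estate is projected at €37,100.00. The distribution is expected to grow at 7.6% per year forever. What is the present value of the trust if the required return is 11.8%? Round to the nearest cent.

€883333.33

Growing perpetuity: P = D₁ / (r − g) = €37,100.0000 / (0.118 − 0.076) = €883,333.33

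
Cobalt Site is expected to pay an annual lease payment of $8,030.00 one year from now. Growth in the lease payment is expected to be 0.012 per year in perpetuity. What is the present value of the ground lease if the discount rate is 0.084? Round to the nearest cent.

$111527.78

Growing perpetuity: P = D₁ / (r − g) = $8,030.0000 / (0.084 − 0.012) = $111,527.78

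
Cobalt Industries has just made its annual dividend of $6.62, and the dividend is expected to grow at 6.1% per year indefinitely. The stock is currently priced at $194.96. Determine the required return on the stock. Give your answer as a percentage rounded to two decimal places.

9.70%

D₁ = $6.62 × 1.061 = $7.0238
P = D₁/(r − g) ⇒ r = D₁/P + g = $7.0238/$194.96 + 0.061 = 0.036027 + 0.061 = 0.097027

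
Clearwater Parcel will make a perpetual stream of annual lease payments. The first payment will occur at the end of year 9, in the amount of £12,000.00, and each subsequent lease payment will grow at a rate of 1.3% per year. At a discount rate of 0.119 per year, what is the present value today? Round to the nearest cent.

Value at end of year 8: C₁ / (r − g) = £12,000.00 / (0.119 − 0.013) = £113,207.5472
Discount to today: PV = £113,207.5472 / (1 + 0.119)^8 = £113,207.5472 / 2.458333 = £46,050.54

£46050.54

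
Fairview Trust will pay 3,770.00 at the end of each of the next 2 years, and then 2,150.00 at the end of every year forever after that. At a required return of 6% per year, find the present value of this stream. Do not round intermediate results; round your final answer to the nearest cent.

PV of 2-year annuity: 3,770.00 × [1 − (1+0.06)^−2] / 0.06 = 6911.89035
Perpetuity value at year 2: 2,150.00 / 0.06 = 35833.33333
PV of perpetuity: 35833.33333 / (1+0.06)^2 = 31891.53910
Total PV = 6911.89035 + 31891.53910 = 38803.42945

38803.43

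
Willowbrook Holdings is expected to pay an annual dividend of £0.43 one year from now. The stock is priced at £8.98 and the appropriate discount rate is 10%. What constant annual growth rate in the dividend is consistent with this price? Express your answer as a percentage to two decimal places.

5.21%

P = D₁/(r−g) ⇒ g = r − D₁/P = 0.1 − £0.43/£8.98 = 0.052116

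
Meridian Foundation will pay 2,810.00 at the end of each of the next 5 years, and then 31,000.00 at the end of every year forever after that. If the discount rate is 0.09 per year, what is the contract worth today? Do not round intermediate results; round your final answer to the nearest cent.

PV of 5-year annuity: 2,810.00 × [1 − (1+0.09)^−5] / 0.09 = 10929.92005
Perpetuity value at year 5: 31,000.00 / 0.09 = 344444.44444
PV of perpetuity: 344444.44444 / (1+0.09)^5 = 223865.25528
Total PV = 10929.92005 + 223865.25528 = 234795.17533

234795.18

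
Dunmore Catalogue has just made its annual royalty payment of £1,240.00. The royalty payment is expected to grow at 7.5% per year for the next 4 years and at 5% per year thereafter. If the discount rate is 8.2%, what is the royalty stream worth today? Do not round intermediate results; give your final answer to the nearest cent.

D_1 = 1333.00000
D_2 = 1432.97500
D_3 = 1540.44812
D_4 = 1655.98173
Terminal value at year 4: TV = D_4×(1+g_2)/(r−g_2) = 1738.78082/0.032 = 54336.90066
P_0 = D_1/(1+r)^1 + D_2/(1+r)^2 + D_3/(1+r)^3 + D_4/(1+r)^4 + TV/(1+r)^4
    = 1231.97782 + 1224.00754 + 1216.08882 + 1208.22133 + 39644.76244 = 44525.05795

£44525.06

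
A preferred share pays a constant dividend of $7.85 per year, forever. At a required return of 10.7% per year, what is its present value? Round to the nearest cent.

Level perpetuity: PV = C / r = $7.85 / 0.107 = $73.36

$73.36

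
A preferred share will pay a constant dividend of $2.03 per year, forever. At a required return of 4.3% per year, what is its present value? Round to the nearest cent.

$47.21

Level perpetuity: PV = C / r = $2.03 / 0.043 = $47.21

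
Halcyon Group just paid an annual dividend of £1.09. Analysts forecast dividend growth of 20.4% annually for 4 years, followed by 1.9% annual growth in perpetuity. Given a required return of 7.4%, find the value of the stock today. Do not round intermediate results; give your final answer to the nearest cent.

D_1 = 1.31236
D_2 = 1.58008
D_3 = 1.90242
D_4 = 2.29051
Terminal value at year 4: TV = D_4×(1+g_2)/(r−g_2) = 2.33403/0.055 = 42.43693
P_0 = D_1/(1+r)^1 + D_2/(1+r)^2 + D_3/(1+r)^3 + D_4/(1+r)^4 + TV/(1+r)^4
    = 1.22194 + 1.36984 + 1.53565 + 1.72153 + 31.89531 = 37.74428

£37.74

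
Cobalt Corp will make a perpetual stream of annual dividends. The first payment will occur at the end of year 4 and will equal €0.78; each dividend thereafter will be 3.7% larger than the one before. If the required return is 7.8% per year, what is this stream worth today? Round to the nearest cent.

Value at end of year 3: C₁ / (r − g) = €0.78 / (0.078 − 0.037) = €19.0244
Discount to today: PV = €19.0244 / (1 + 0.078)^3 = €19.0244 / 1.252727 = €15.19

€15.19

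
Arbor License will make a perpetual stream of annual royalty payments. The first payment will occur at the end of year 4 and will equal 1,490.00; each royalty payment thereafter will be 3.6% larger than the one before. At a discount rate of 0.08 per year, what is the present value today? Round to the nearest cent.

Value at end of year 3: C₁ / (r − g) = 1,490.00 / (0.08 − 0.036) = 33,863.6364
Discount to today: PV = 33,863.6364 / (1 + 0.08)^3 = 33,863.6364 / 1.259712 = 26,882.05

26882.05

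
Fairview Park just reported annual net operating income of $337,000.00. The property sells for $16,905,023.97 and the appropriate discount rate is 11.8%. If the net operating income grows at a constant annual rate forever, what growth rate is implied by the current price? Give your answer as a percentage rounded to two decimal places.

9.61%

P = D₀(1+g)/(r−g) ⇒ P(r−g) = D₀(1+g) ⇒ g(P+D₀) = P·r − D₀
g = (P·r − D₀)/(P + D₀) = ($16,905,023.97×0.118 − $337,000.00) / ($16,905,023.97 + $337,000.00) = 0.096148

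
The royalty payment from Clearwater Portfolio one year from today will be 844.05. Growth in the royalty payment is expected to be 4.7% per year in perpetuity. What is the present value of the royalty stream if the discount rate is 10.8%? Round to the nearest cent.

Growing perpetuity: P = D₁ / (r − g) = 844.0500 / (0.108 − 0.047) = 13,836.89

13836.89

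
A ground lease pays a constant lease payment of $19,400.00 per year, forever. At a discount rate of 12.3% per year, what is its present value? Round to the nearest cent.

Level perpetuity: PV = C / r = $19,400.00 / 0.123 = $157,723.58

$157723.58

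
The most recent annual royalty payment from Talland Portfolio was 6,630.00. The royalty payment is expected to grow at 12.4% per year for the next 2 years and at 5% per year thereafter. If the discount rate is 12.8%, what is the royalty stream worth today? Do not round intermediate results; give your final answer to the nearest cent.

D_1 = 7452.12000
D_2 = 8376.18288
Terminal value at year 2: TV = D_2×(1+g_2)/(r−g_2) = 8794.99202/0.078 = 112756.30800
P_0 = D_1/(1+r)^1 + D_2/(1+r)^2 + TV/(1+r)^2
    = 6606.48936 + 6583.06209 + 88618.14358 = 101807.69504

101807.70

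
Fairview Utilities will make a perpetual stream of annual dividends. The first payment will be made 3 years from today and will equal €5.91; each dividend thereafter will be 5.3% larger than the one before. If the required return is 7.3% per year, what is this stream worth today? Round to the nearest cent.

€256.66

Value at end of year 2: C₁ / (r − g) = €5.91 / (0.073 − 0.053) = €295.5000
Discount to today: PV = €295.5000 / (1 + 0.073)^2 = €295.5000 / 1.151329 = €256.66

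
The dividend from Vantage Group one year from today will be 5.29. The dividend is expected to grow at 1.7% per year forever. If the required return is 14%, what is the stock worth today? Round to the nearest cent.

43.01

Growing perpetuity: P = D₁ / (r − g) = 5.2900 / (0.14 − 0.017) = 43.01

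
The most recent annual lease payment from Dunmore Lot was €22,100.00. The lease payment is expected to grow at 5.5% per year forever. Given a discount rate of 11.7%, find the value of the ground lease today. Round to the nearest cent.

€376056.45

D₁ = D₀ × (1 + g) = €22,100.00 × 1.055 = €23,315.5000
Growing perpetuity: P = D₁ / (r − g) = €23,315.5000 / (0.117 − 0.055) = €376,056.45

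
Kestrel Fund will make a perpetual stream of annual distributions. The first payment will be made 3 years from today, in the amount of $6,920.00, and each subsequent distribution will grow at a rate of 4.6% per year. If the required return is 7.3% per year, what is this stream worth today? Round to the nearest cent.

Value at end of year 2: C₁ / (r − g) = $6,920.00 / (0.073 − 0.046) = $256,296.2963
Discount to today: PV = $256,296.2963 / (1 + 0.073)^2 = $256,296.2963 / 1.151329 = $222,609.09

$222609.09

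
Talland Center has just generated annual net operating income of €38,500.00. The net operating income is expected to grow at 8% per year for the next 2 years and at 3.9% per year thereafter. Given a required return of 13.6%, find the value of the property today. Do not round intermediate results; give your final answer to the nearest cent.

€444130.79

D_1 = 41580.00000
D_2 = 44906.40000
Terminal value at year 2: TV = D_2×(1+g_2)/(r−g_2) = 46657.74960/0.097 = 481007.72784
P_0 = D_1/(1+r)^1 + D_2/(1+r)^2 + TV/(1+r)^2
    = 36602.11268 + 34797.78318 + 372730.89404 = 444130.78989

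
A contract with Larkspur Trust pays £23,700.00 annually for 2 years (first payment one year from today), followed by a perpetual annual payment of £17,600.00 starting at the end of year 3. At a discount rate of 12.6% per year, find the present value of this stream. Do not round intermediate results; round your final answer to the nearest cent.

£149911.14

PV of 2-year annuity: £23,700.00 × [1 − (1+0.126)^−2] / 0.126 = 39740.63710
Perpetuity value at year 2: £17,600.00 / 0.126 = 139682.53968
PV of perpetuity: 139682.53968 / (1+0.126)^2 = 110170.50538
Total PV = 39740.63710 + 110170.50538 = 149911.14248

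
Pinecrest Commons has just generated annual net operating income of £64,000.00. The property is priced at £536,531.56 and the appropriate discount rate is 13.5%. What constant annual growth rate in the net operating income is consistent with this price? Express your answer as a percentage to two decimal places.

P = D₀(1+g)/(r−g) ⇒ P(r−g) = D₀(1+g) ⇒ g(P+D₀) = P·r − D₀
g = (P·r − D₀)/(P + D₀) = (£536,531.56×0.135 − £64,000.00) / (£536,531.56 + £64,000.00) = 0.014040

1.40%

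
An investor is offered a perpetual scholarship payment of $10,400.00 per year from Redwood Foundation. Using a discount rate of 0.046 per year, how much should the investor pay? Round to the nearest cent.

Level perpetuity: PV = C / r = $10,400.00 / 0.046 = $226,086.96

$226086.96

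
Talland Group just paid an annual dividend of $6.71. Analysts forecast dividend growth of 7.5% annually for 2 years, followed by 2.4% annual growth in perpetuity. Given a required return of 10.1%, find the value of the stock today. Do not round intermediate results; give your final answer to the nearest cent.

$98.02

D_1 = 7.21325
D_2 = 7.75424
Terminal value at year 2: TV = D_2×(1+g_2)/(r−g_2) = 7.94035/0.077 = 103.12137
P_0 = D_1/(1+r)^1 + D_2/(1+r)^2 + TV/(1+r)^2
    = 6.55154 + 6.39683 + 85.06953 = 98.01791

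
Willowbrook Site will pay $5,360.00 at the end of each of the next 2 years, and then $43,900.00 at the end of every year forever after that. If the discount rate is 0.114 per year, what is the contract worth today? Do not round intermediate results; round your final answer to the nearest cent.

PV of 2-year annuity: $5,360.00 × [1 − (1+0.114)^−2] / 0.114 = 9130.60155
Perpetuity value at year 2: $43,900.00 / 0.114 = 385087.71930
PV of perpetuity: 385087.71930 / (1+0.114)^2 = 310305.36706
Total PV = 9130.60155 + 310305.36706 = 319435.96861

$319435.97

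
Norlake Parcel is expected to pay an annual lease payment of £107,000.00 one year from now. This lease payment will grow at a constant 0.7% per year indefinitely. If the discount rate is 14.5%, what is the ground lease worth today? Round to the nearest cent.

£775362.32

Growing perpetuity: P = D₁ / (r − g) = £107,000.0000 / (0.145 − 0.007) = £775,362.32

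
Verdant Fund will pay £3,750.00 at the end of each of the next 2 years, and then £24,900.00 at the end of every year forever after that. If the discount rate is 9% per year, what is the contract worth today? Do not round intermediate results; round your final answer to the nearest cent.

PV of 2-year annuity: £3,750.00 × [1 − (1+0.09)^−2] / 0.09 = 6596.66695
Perpetuity value at year 2: £24,900.00 / 0.09 = 276666.66667
PV of perpetuity: 276666.66667 / (1+0.09)^2 = 232864.79814
Total PV = 6596.66695 + 232864.79814 = 239461.46508

£239461.47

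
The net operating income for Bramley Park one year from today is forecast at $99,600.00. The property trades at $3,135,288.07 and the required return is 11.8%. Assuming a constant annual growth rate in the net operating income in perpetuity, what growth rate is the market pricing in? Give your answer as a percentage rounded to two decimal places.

P = D₁/(r−g) ⇒ g = r − D₁/P = 0.118 − $99,600.00/$3,135,288.07 = 0.086233

8.62%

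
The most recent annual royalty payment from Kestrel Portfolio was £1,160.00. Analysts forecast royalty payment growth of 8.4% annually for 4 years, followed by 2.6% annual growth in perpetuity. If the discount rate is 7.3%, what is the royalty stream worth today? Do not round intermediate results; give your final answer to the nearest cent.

D_1 = 1257.44000
D_2 = 1363.06496
D_3 = 1477.56242
D_4 = 1601.67766
Terminal value at year 4: TV = D_4×(1+g_2)/(r−g_2) = 1643.32128/0.047 = 34964.28253
P_0 = D_1/(1+r)^1 + D_2/(1+r)^2 + D_3/(1+r)^3 + D_4/(1+r)^4 + TV/(1+r)^4
    = 1171.89189 + 1183.90570 + 1196.04266 + 1208.30405 + 26377.02027 = 31137.16456

£31137.16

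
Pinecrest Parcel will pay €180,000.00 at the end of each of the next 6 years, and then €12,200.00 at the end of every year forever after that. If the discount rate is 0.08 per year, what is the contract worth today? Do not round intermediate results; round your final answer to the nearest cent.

€928219.21

PV of 6-year annuity: €180,000.00 × [1 − (1+0.08)^−6] / 0.08 = 832118.33951
Perpetuity value at year 6: €12,200.00 / 0.08 = 152500.00000
PV of perpetuity: 152500.00000 / (1+0.08)^6 = 96100.86810
Total PV = 832118.33951 + 96100.86810 = 928219.20761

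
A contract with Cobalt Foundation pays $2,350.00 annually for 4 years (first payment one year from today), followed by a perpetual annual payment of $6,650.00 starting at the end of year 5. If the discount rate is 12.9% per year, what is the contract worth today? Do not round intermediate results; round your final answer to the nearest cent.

$38733.54

PV of 4-year annuity: $2,350.00 × [1 − (1+0.129)^−4] / 0.129 = 7004.55612
Perpetuity value at year 4: $6,650.00 / 0.129 = 51550.38760
PV of perpetuity: 51550.38760 / (1+0.129)^4 = 31728.98412
Total PV = 7004.55612 + 31728.98412 = 38733.54023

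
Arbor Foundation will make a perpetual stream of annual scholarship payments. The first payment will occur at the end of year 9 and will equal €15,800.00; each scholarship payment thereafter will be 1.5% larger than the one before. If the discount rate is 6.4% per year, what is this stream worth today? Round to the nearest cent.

€196303.47

Value at end of year 8: C₁ / (r − g) = €15,800.00 / (0.064 − 0.015) = €322,448.9796
Discount to today: PV = €322,448.9796 / (1 + 0.064)^8 = €322,448.9796 / 1.642605 = €196,303.47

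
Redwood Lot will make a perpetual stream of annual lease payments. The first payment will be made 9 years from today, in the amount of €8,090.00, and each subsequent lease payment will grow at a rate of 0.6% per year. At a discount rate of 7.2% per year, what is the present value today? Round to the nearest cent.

€70282.35

Value at end of year 8: C₁ / (r − g) = €8,090.00 / (0.072 − 0.006) = €122,575.7576
Discount to today: PV = €122,575.7576 / (1 + 0.072)^8 = €122,575.7576 / 1.744047 = €70,282.35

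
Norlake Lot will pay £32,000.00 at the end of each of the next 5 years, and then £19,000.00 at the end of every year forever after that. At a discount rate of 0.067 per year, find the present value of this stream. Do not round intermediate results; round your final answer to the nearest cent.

£337315.56

PV of 5-year annuity: £32,000.00 × [1 − (1+0.067)^−5] / 0.067 = 132267.01509
Perpetuity value at year 5: £19,000.00 / 0.067 = 283582.08955
PV of perpetuity: 283582.08955 / (1+0.067)^5 = 205048.54934
Total PV = 132267.01509 + 205048.54934 = 337315.56443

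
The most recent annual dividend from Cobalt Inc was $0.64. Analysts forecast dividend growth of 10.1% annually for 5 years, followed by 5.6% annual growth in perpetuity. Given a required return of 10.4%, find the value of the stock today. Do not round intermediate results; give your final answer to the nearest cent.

$17.06

D_1 = 0.70464
D_2 = 0.77581
D_3 = 0.85417
D_4 = 0.94044
D_5 = 1.03542
Terminal value at year 5: TV = D_5×(1+g_2)/(r−g_2) = 1.09340/0.048 = 22.77924
P_0 = D_1/(1+r)^1 + D_2/(1+r)^2 + D_3/(1+r)^3 + D_4/(1+r)^4 + D_5/(1+r)^5 + TV/(1+r)^5
    = 0.63826 + 0.63653 + 0.63480 + 0.63307 + 0.63135 + 13.88973 = 17.06374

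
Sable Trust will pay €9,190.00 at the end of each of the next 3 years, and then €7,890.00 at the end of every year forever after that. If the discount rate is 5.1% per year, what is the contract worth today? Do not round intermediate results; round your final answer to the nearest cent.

€158239.48

PV of 3-year annuity: €9,190.00 × [1 − (1+0.051)^−3] / 0.051 = 24979.82827
Perpetuity value at year 3: €7,890.00 / 0.051 = 154705.88235
PV of perpetuity: 154705.88235 / (1+0.051)^3 = 133259.65330
Total PV = 24979.82827 + 133259.65330 = 158239.48156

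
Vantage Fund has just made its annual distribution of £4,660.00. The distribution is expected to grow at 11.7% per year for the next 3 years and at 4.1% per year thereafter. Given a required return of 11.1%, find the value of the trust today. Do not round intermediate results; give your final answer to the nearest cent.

D_1 = 5205.22000
D_2 = 5814.23074
D_3 = 6494.49574
Terminal value at year 3: TV = D_3×(1+g_2)/(r−g_2) = 6760.77006/0.07 = 96582.42945
P_0 = D_1/(1+r)^1 + D_2/(1+r)^2 + D_3/(1+r)^3 + TV/(1+r)^3
    = 4685.16652 + 4710.46895 + 4735.90802 + 70429.71787 = 84561.26136

£84561.26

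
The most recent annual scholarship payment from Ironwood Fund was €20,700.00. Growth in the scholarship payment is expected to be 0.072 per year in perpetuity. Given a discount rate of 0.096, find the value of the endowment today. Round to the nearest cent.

€924600.00

D₁ = D₀ × (1 + g) = €20,700.00 × 1.072 = €22,190.4000
Growing perpetuity: P = D₁ / (r − g) = €22,190.4000 / (0.096 − 0.072) = €924,600.00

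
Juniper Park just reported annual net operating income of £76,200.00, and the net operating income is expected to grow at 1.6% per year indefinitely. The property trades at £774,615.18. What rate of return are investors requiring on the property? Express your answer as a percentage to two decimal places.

11.59%

D₁ = £76,200.00 × 1.016 = £77,419.2000
P = D₁/(r − g) ⇒ r = D₁/P + g = £77,419.2000/£774,615.18 + 0.016 = 0.099945 + 0.016 = 0.115945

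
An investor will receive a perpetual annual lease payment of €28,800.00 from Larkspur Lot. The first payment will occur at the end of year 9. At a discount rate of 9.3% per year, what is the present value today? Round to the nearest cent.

€152036.63

Value at end of year 8: C / r = €28,800.00 / 0.093 = €309,677.4194
Discount to today: PV = €309,677.4194 / (1 + 0.093)^8 = €309,677.4194 / 2.036861 = €152,036.63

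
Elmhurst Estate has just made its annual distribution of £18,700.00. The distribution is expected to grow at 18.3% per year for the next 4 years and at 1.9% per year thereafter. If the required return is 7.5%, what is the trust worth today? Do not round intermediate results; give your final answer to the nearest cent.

D_1 = 22122.10000
D_2 = 26170.44430
D_3 = 30959.63561
D_4 = 36625.24892
Terminal value at year 4: TV = D_4×(1+g_2)/(r−g_2) = 37321.12865/0.056 = 666448.72594
P_0 = D_1/(1+r)^1 + D_2/(1+r)^2 + D_3/(1+r)^3 + D_4/(1+r)^4 + TV/(1+r)^4
    = 20578.69767 + 22646.13893 + 24921.28591 + 27425.00580 + 499037.15905 = 594608.28736

£594608.29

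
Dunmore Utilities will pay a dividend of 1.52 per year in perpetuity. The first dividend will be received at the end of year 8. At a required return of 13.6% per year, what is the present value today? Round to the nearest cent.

4.58

Value at end of year 7: C / r = 1.52 / 0.136 = 11.1765
Discount to today: PV = 11.1765 / (1 + 0.136)^7 = 11.1765 / 2.441453 = 4.58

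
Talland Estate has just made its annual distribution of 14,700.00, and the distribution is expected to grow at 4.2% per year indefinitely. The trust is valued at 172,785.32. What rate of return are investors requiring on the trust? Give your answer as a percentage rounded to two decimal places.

D₁ = 14,700.00 × 1.042 = 15,317.4000
P = D₁/(r − g) ⇒ r = D₁/P + g = 15,317.4000/172,785.32 + 0.042 = 0.088650 + 0.042 = 0.130650

13.06%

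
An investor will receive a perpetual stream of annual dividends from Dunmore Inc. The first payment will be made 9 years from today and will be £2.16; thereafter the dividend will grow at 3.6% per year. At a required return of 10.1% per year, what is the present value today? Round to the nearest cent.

Value at end of year 8: C₁ / (r − g) = £2.16 / (0.101 − 0.036) = £33.2308
Discount to today: PV = £33.2308 / (1 + 0.101)^8 = £33.2308 / 2.159228 = £15.39

£15.39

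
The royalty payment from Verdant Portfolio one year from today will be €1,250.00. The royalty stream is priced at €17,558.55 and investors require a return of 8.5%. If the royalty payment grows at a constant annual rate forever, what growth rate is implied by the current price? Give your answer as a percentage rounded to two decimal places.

P = D₁/(r−g) ⇒ g = r − D₁/P = 0.085 − €1,250.00/€17,558.55 = 0.013810

1.38%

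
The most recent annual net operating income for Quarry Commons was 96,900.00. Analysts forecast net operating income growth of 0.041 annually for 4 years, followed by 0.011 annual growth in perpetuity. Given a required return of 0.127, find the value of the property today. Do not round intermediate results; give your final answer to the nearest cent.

933873.63

D_1 = 100872.90000
D_2 = 105008.68890
D_3 = 109314.04514
D_4 = 113795.92100
Terminal value at year 4: TV = D_4×(1+g_2)/(r−g_2) = 115047.67613/0.116 = 991790.31144
P_0 = D_1/(1+r)^1 + D_2/(1+r)^2 + D_3/(1+r)^3 + D_4/(1+r)^4 + TV/(1+r)^4
    = 89505.67879 + 82675.60925 + 76366.73401 + 70539.28137 + 614786.32297 = 933873.62639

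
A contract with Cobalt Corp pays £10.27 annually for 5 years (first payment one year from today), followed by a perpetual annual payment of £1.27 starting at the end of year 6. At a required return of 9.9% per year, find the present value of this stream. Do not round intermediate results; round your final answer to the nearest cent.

PV of 5-year annuity: £10.27 × [1 − (1+0.099)^−5] / 0.099 = 39.03104
Perpetuity value at year 5: £1.27 / 0.099 = 12.82828
PV of perpetuity: 12.82828 / (1+0.099)^5 = 8.00166
Total PV = 39.03104 + 8.00166 = 47.03270

£47.03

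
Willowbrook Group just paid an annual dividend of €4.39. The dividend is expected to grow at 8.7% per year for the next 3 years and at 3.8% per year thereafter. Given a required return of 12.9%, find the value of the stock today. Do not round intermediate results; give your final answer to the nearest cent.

D_1 = 4.77193
D_2 = 5.18709
D_3 = 5.63836
Terminal value at year 3: TV = D_3×(1+g_2)/(r−g_2) = 5.85262/0.091 = 64.31453
P_0 = D_1/(1+r)^1 + D_2/(1+r)^2 + D_3/(1+r)^3 + TV/(1+r)^3
    = 4.22669 + 4.06945 + 3.91806 + 44.69174 = 56.90594

€56.91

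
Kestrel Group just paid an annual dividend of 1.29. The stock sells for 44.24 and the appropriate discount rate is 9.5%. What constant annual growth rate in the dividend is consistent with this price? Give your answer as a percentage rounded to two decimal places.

P = D₀(1+g)/(r−g) ⇒ P(r−g) = D₀(1+g) ⇒ g(P+D₀) = P·r − D₀
g = (P·r − D₀)/(P + D₀) = (44.24×0.095 − 1.29) / (44.24 + 1.29) = 0.063975

6.40%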